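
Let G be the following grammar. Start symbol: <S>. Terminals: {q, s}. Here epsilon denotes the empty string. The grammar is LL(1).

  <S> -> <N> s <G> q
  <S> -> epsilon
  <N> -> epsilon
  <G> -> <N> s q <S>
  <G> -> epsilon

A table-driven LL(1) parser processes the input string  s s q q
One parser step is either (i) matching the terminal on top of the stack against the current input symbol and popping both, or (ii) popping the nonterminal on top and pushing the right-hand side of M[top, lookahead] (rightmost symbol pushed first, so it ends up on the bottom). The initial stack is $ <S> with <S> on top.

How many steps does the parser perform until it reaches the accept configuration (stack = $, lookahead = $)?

     Stack            Input      Action
  1  $ <S>            s s q q $  expand <S> -> <N> s <G> q
  2  $ q <G> s <N>    s s q q $  expand <N> -> epsilon
  3  $ q <G> s        s s q q $  match s
  4  $ q <G>          s q q $    expand <G> -> <N> s q <S>
  5  $ q <S> q s <N>  s q q $    expand <N> -> epsilon
  6  $ q <S> q s      s q q $    match s
  7  $ q <S> q        q q $      match q
  8  $ q <S>          q $        expand <S> -> epsilon
  9  $ q              q $        match q
Accept reached after 9 steps.

9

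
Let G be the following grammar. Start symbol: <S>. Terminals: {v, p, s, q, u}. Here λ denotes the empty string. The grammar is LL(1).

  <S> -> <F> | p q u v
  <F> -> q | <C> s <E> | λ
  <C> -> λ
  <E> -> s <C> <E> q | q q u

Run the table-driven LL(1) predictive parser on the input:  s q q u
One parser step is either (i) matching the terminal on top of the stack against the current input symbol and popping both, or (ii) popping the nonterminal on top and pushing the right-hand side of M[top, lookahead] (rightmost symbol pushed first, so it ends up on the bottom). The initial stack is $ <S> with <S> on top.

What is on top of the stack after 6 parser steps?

     Stack        Input      Action
  1  $ <S>        s q q u $  expand <S> -> <F>
  2  $ <F>        s q q u $  expand <F> -> <C> s <E>
  3  $ <E> s <C>  s q q u $  expand <C> -> λ
  4  $ <E> s      s q q u $  match s
  5  $ <E>        q q u $    expand <E> -> q q u
  6  $ u q q      q q u $    match q
Stack after step 6: $ u q (top = q).

q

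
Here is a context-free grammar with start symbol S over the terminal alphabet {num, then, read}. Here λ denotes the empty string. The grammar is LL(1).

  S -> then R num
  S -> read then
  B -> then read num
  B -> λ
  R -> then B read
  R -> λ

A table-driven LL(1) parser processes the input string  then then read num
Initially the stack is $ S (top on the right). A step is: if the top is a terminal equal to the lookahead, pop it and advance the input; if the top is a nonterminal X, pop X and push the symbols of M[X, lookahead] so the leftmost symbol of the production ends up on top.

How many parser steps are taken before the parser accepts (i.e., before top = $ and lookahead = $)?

7

     Stack              Input                 Action
  1  $ S                then then read num $  expand S -> then R num
  2  $ num R then       then then read num $  match then
  3  $ num R            then read num $       expand R -> then B read
  4  $ num read B then  then read num $       match then
  5  $ num read B       read num $            expand B -> λ
  6  $ num read         read num $            match read
  7  $ num              num $                 match num
Accept reached after 7 steps.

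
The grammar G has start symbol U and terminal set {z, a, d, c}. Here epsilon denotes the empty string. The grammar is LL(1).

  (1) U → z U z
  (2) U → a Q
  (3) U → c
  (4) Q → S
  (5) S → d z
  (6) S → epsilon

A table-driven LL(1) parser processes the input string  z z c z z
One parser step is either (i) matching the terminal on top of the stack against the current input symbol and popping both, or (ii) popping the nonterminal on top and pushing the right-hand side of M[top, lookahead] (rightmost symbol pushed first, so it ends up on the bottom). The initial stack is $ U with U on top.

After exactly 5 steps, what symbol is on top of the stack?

c

step 1: stack=$ U  input=z z c z z $  — expand U → z U z
step 2: stack=$ z U z  input=z z c z z $  — match z
step 3: stack=$ z U  input=z c z z $  — expand U → z U z
step 4: stack=$ z z U z  input=z c z z $  — match z
step 5: stack=$ z z U  input=c z z $  — expand U → c
Stack after step 5: $ z z c (top = c).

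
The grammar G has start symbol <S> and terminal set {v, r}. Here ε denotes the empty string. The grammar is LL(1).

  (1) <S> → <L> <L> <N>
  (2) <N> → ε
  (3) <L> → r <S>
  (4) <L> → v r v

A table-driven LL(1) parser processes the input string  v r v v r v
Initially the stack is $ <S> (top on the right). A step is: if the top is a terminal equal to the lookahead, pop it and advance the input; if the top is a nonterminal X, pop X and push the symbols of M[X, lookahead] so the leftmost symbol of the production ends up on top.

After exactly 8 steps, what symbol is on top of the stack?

step 1: stack=$ <S>  input=v r v v r v $  — expand <S> → <L> <L> <N>
step 2: stack=$ <N> <L> <L>  input=v r v v r v $  — expand <L> → v r v
step 3: stack=$ <N> <L> v r v  input=v r v v r v $  — match v
step 4: stack=$ <N> <L> v r  input=r v v r v $  — match r
step 5: stack=$ <N> <L> v  input=v v r v $  — match v
step 6: stack=$ <N> <L>  input=v r v $  — expand <L> → v r v
step 7: stack=$ <N> v r v  input=v r v $  — match v
step 8: stack=$ <N> v r  input=r v $  — match r
Stack after step 8: $ <N> v (top = v).

v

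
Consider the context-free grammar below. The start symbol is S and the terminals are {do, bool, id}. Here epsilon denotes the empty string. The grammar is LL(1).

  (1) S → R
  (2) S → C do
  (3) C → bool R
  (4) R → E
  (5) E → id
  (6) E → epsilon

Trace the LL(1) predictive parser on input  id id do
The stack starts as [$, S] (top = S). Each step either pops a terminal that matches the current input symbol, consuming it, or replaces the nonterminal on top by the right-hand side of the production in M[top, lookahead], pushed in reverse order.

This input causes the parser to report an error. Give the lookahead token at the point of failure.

     Stack  Input       Action
  1  $ S   id id do $  expand S → R
  2  $ R   id id do $  expand R → E
  3  $ E   id id do $  expand E → id
  4  $ id  id id do $  match id
  5  $     id do $     error: stack empty but input remains

id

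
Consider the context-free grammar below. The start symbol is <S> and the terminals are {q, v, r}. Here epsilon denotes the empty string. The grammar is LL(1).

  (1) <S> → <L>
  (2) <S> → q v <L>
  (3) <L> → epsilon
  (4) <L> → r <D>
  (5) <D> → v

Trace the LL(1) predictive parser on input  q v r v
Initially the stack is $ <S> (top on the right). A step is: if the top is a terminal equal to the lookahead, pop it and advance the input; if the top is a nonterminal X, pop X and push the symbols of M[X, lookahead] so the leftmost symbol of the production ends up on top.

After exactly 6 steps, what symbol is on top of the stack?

     Stack      Input      Action
  1  $ <S>      q v r v $  expand <S> → q v <L>
  2  $ <L> v q  q v r v $  match q
  3  $ <L> v    v r v $    match v
  4  $ <L>      r v $      expand <L> → r <D>
  5  $ <D> r    r v $      match r
  6  $ <D>      v $        expand <D> → v
Stack after step 6: $ v (top = v).

v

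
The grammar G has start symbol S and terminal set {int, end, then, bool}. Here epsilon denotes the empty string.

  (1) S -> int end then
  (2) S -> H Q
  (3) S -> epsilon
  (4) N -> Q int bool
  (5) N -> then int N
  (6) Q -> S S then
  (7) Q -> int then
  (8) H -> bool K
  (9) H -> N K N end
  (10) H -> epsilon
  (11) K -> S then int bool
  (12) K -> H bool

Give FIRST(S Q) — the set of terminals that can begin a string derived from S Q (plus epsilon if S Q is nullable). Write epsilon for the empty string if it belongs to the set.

{bool, int, then}

FIRST(S): from S->int end then we get {int}; from S->H Q we get {bool, int, then}; from S->epsilon we get {epsilon}. So FIRST(S) = {epsilon, bool, int, then}.
FIRST(Q): from Q->S S then we get {bool, int, then}; from Q->int then we get {int}. So FIRST(Q) = {bool, int, then}.
FIRST(N): from N->Q int bool we get {bool, int, then}; from N->then int N we get {then}. So FIRST(N) = {bool, int, then}.
FIRST(H): from H->bool K we get {bool}; from H->N K N end we get {bool, int, then}; from H->epsilon we get {epsilon}. So FIRST(H) = {epsilon, bool, int, then}.
FIRST(K): from K->S then int bool we get {bool, int, then}; from K->H bool we get {bool, int, then}. So FIRST(K) = {bool, int, then}.
FIRST(S Q): take FIRST of each symbol in turn, carrying on past any symbol whose FIRST contains epsilon; result {bool, int, then}.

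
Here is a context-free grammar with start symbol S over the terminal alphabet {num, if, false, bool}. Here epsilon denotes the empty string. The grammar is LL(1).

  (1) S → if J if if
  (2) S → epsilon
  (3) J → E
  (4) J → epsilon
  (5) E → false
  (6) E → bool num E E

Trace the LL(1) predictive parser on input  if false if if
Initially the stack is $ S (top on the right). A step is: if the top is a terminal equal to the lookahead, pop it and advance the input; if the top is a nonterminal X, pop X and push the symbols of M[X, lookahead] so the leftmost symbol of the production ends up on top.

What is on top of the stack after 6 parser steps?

     Stack          Input             Action
  1  $ S            if false if if $  expand S → if J if if
  2  $ if if J if   if false if if $  match if
  3  $ if if J      false if if $     expand J → E
  4  $ if if E      false if if $     expand E → false
  5  $ if if false  false if if $     match false
  6  $ if if        if if $           match if
Stack after step 6: $ if (top = if).

if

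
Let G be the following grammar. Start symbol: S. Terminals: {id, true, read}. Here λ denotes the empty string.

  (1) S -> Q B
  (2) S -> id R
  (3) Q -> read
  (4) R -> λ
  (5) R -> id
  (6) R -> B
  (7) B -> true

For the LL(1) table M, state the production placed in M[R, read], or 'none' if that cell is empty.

FIRST(Q): from Q->read we get {read}. So FIRST(Q) = {read}.
FIRST(B): from B->true we get {true}. So FIRST(B) = {true}.
FIRST(S): from S->Q B we get {read}; from S->id R we get {id}. So FIRST(S) = {id, read}.
FIRST(R): from R->λ we get {λ}; from R->id we get {id}; from R->B we get {true}. So FIRST(R) = {λ, id, true}.
FOLLOW(S) includes $ since S is the start symbol.
FOLLOW(S): S appears on no right-hand side. Thus FOLLOW(S) = {$}.
FOLLOW(R): in S->id R, the suffix after R is empty, so FOLLOW(R) ⊇ FOLLOW(S) = {$}. Thus FOLLOW(R) = {$}.
For R -> λ: FIRST(λ) = {λ}, so it goes in M[R, t] for t ∈ {}; since λ ∈ FIRST, also for every t ∈ FOLLOW(R) = {$}.
For R -> id: FIRST(id) = {id}, so it goes in M[R, t] for t ∈ {id}.
For R -> B: FIRST(B) = {true}, so it goes in M[R, t] for t ∈ {true}.
None of these place a production in M[R, read].

none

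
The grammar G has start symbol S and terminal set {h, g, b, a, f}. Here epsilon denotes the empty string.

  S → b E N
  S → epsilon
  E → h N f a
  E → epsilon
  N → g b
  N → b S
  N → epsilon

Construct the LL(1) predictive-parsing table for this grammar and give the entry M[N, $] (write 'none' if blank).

N → epsilon

FIRST(S) = {epsilon, b}
FIRST(E) = {epsilon, h}
FIRST(N) = {epsilon, b, g}
FOLLOW(S) includes $ since S is the start symbol.
FOLLOW(S): in N→b S, the suffix after S is empty, so FOLLOW(S) ⊇ FOLLOW(N) = {$, f}. Thus FOLLOW(S) = {$, f}.
FOLLOW(N): in S→b E N, the suffix after N is empty, so FOLLOW(N) ⊇ FOLLOW(S) = {$, f}; in E→h N f a, N is followed by f a with FIRST {f}. Thus FOLLOW(N) = {$, f}.
For N → g b: FIRST(g b) = {g}, so it goes in M[N, t] for t ∈ {g}.
For N → b S: FIRST(b S) = {b}, so it goes in M[N, t] for t ∈ {b}.
For N → epsilon: FIRST(epsilon) = {epsilon}, so it goes in M[N, t] for t ∈ {}; since epsilon ∈ FIRST, also for every t ∈ FOLLOW(N) = {$, f}.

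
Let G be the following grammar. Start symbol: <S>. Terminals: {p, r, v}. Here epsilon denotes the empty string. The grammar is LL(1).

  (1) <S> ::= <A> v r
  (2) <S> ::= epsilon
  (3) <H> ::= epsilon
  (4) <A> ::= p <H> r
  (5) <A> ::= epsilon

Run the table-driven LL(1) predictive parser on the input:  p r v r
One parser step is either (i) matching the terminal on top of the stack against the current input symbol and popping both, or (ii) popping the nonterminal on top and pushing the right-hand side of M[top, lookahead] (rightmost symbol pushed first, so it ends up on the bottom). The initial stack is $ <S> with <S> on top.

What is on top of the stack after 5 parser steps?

step 1: stack=$ <S>  input=p r v r $  — expand <S> ::= <A> v r
step 2: stack=$ r v <A>  input=p r v r $  — expand <A> ::= p <H> r
step 3: stack=$ r v r <H> p  input=p r v r $  — match p
step 4: stack=$ r v r <H>  input=r v r $  — expand <H> ::= epsilon
step 5: stack=$ r v r  input=r v r $  — match r
Stack after step 5: $ r v (top = v).

v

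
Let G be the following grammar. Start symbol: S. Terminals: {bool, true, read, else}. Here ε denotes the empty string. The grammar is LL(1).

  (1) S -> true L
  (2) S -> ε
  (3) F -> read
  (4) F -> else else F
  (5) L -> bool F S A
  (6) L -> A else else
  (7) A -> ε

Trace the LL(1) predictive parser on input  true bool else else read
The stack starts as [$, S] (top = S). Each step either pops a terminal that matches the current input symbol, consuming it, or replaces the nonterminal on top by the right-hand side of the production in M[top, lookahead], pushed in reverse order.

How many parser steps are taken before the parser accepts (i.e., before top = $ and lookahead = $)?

11

      Stack              Input                       Action
   1  $ S                true bool else else read $  expand S -> true L
   2  $ L true           true bool else else read $  match true
   3  $ L                bool else else read $       expand L -> bool F S A
   4  $ A S F bool       bool else else read $       match bool
   5  $ A S F            else else read $            expand F -> else else F
   6  $ A S F else else  else else read $            match else
   7  $ A S F else       else read $                 match else
   8  $ A S F            read $                      expand F -> read
   9  $ A S read         read $                      match read
  10  $ A S              $                           expand S -> ε
  11  $ A                $                           expand A -> ε
Accept reached after 11 steps.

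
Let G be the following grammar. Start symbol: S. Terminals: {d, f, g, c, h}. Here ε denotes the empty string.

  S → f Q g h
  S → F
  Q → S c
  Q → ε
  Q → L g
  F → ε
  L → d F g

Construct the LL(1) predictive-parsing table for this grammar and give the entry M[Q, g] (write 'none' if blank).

Q → ε

FIRST(F): from F→ε we get {ε}. So FIRST(F) = {ε}.
FIRST(L): from L→d F g we get {d}. So FIRST(L) = {d}.
FIRST(S): from S→f Q g h we get {f}; from S→F we get {ε}. So FIRST(S) = {ε, f}.
FIRST(Q): from Q→S c we get {c, f}; from Q→ε we get {ε}; from Q→L g we get {d}. So FIRST(Q) = {ε, c, d, f}.
FOLLOW(S) includes $ since S is the start symbol.
FOLLOW(Q): in S→f Q g h, Q is followed by g h with FIRST {g}. Thus FOLLOW(Q) = {g}.
For Q → S c: FIRST(S c) = {c, f}, so it goes in M[Q, t] for t ∈ {c, f}.
For Q → ε: FIRST(ε) = {ε}, so it goes in M[Q, t] for t ∈ {}; since ε ∈ FIRST, also for every t ∈ FOLLOW(Q) = {g}.
For Q → L g: FIRST(L g) = {d}, so it goes in M[Q, t] for t ∈ {d}.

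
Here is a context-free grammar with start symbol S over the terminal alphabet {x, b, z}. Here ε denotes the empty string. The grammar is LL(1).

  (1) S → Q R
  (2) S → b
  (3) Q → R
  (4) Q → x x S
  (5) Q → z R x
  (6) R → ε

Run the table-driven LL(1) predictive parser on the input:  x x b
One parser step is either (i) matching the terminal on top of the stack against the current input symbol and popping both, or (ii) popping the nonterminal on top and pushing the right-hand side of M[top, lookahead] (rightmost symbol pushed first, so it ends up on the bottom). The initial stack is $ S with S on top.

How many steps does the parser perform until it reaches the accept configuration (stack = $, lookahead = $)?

7

step 1: stack=$ S  input=x x b $  — expand S → Q R
step 2: stack=$ R Q  input=x x b $  — expand Q → x x S
step 3: stack=$ R S x x  input=x x b $  — match x
step 4: stack=$ R S x  input=x b $  — match x
step 5: stack=$ R S  input=b $  — expand S → b
step 6: stack=$ R b  input=b $  — match b
step 7: stack=$ R  input=$  — expand R → ε
Accept reached after 7 steps.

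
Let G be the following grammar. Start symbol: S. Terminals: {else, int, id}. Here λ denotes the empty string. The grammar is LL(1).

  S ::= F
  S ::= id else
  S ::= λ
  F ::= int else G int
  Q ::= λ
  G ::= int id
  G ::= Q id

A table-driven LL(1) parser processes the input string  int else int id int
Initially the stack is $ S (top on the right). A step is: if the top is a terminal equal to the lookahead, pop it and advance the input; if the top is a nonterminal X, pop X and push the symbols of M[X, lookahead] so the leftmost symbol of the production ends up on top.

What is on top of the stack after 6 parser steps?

     Stack             Input                  Action
  1  $ S               int else int id int $  expand S ::= F
  2  $ F               int else int id int $  expand F ::= int else G int
  3  $ int G else int  int else int id int $  match int
  4  $ int G else      else int id int $      match else
  5  $ int G           int id int $           expand G ::= int id
  6  $ int id int      int id int $           match int
Stack after step 6: $ int id (top = id).

id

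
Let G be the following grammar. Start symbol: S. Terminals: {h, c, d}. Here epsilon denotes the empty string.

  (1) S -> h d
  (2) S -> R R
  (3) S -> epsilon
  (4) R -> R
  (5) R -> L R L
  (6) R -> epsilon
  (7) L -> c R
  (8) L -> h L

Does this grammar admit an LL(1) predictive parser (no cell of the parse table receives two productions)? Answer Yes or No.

No

FIRST(S) = {epsilon, c, h}
FIRST(R) = {epsilon, c, h}
FIRST(L) = {c, h}
FOLLOW(S) = {$}
FOLLOW(R) = {$, c, h}
FOLLOW(L) = {$, c, h}
Cell M[R, $] receives both R -> R and R -> epsilon — the grammar is not LL(1).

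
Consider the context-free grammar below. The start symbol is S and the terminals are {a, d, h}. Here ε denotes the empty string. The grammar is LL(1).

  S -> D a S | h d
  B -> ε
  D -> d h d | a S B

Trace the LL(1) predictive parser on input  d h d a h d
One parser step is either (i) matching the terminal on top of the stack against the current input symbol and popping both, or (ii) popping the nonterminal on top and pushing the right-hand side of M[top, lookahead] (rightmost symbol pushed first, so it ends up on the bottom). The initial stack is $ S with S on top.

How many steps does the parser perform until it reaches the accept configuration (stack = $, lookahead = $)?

9

     Stack        Input          Action
  1  $ S          d h d a h d $  expand S -> D a S
  2  $ S a D      d h d a h d $  expand D -> d h d
  3  $ S a d h d  d h d a h d $  match d
  4  $ S a d h    h d a h d $    match h
  5  $ S a d      d a h d $      match d
  6  $ S a        a h d $        match a
  7  $ S          h d $          expand S -> h d
  8  $ d h        h d $          match h
  9  $ d          d $            match d
Accept reached after 9 steps.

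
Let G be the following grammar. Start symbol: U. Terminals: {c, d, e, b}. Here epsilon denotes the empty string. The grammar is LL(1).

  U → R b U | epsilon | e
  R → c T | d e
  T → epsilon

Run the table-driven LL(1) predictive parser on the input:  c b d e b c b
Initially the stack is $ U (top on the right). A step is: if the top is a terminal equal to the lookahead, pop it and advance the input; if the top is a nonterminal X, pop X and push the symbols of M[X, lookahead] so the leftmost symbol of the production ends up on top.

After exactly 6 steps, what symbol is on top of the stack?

     Stack      Input            Action
  1  $ U        c b d e b c b $  expand U → R b U
  2  $ U b R    c b d e b c b $  expand R → c T
  3  $ U b T c  c b d e b c b $  match c
  4  $ U b T    b d e b c b $    expand T → epsilon
  5  $ U b      b d e b c b $    match b
  6  $ U        d e b c b $      expand U → R b U
Stack after step 6: $ U b R (top = R).

R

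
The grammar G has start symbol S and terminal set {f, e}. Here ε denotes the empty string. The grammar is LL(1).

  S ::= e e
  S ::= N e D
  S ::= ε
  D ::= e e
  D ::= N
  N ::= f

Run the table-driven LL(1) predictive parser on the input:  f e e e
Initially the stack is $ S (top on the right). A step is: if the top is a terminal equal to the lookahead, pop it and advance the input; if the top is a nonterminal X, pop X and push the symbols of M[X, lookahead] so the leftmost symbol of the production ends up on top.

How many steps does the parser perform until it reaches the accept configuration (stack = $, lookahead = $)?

7

     Stack    Input      Action
  1  $ S      f e e e $  expand S ::= N e D
  2  $ D e N  f e e e $  expand N ::= f
  3  $ D e f  f e e e $  match f
  4  $ D e    e e e $    match e
  5  $ D      e e $      expand D ::= e e
  6  $ e e    e e $      match e
  7  $ e      e $        match e
Accept reached after 7 steps.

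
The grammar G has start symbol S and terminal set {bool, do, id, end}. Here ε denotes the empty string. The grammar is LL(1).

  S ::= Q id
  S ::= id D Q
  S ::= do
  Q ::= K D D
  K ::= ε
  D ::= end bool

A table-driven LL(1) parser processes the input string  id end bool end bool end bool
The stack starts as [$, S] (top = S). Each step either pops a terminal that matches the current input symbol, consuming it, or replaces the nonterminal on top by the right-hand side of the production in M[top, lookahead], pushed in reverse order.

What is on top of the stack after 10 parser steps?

D

      Stack         Input                            Action
   1  $ S           id end bool end bool end bool $  expand S ::= id D Q
   2  $ Q D id      id end bool end bool end bool $  match id
   3  $ Q D         end bool end bool end bool $     expand D ::= end bool
   4  $ Q bool end  end bool end bool end bool $     match end
   5  $ Q bool      bool end bool end bool $         match bool
   6  $ Q           end bool end bool $              expand Q ::= K D D
   7  $ D D K       end bool end bool $              expand K ::= ε
   8  $ D D         end bool end bool $              expand D ::= end bool
   9  $ D bool end  end bool end bool $              match end
  10  $ D bool      bool end bool $                  match bool
Stack after step 10: $ D (top = D).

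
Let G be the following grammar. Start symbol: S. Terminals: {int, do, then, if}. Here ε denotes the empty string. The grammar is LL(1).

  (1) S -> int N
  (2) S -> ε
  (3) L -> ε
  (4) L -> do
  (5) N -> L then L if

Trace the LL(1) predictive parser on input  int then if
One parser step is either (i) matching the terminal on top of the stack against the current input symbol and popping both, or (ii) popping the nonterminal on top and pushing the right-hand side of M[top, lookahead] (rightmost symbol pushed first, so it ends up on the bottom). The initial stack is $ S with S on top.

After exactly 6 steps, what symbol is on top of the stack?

if

     Stack          Input          Action
  1  $ S            int then if $  expand S -> int N
  2  $ N int        int then if $  match int
  3  $ N            then if $      expand N -> L then L if
  4  $ if L then L  then if $      expand L -> ε
  5  $ if L then    then if $      match then
  6  $ if L         if $           expand L -> ε
Stack after step 6: $ if (top = if).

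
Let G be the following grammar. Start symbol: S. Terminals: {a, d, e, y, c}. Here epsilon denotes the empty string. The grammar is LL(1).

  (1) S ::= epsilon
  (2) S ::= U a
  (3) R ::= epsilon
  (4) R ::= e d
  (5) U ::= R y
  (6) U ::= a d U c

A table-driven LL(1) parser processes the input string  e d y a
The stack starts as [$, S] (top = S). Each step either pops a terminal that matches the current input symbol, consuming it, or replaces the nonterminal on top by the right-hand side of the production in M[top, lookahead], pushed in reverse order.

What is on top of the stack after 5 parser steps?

y

step 1: stack=$ S  input=e d y a $  — expand S ::= U a
step 2: stack=$ a U  input=e d y a $  — expand U ::= R y
step 3: stack=$ a y R  input=e d y a $  — expand R ::= e d
step 4: stack=$ a y d e  input=e d y a $  — match e
step 5: stack=$ a y d  input=d y a $  — match d
Stack after step 5: $ a y (top = y).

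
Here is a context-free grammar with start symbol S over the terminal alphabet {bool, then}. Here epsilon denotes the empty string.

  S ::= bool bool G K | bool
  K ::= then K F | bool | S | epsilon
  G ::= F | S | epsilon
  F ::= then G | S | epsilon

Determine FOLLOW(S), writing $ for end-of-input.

{$, bool, then}

FIRST(S) = {bool}
FIRST(K) = {epsilon, bool, then}  (via S)
FIRST(F) = {epsilon, bool, then}  (via S)
FIRST(G) = {epsilon, bool, then}  (via F, S)
FOLLOW(S) includes $ since S is the start symbol.
FOLLOW(S): in K::=S, the suffix after S is empty, so FOLLOW(S) ⊇ FOLLOW(K) = {$, bool, then}; in G::=S, the suffix after S is empty, so FOLLOW(S) ⊇ FOLLOW(G) = {$, bool, then}; in F::=S, the suffix after S is empty, so FOLLOW(S) ⊇ FOLLOW(F) = {$, bool, then}. Thus FOLLOW(S) = {$, bool, then}.
FOLLOW(K): in S::=bool bool G K, the suffix after K is empty, so FOLLOW(K) ⊇ FOLLOW(S) = {$, bool, then}; in K::=then K F, K is followed by F with FIRST {epsilon, bool, then}; in K::=then K F, the suffix after K is nullable (adds nothing new). Thus FOLLOW(K) = {$, bool, then}.
FOLLOW(G): in S::=bool bool G K, G is followed by K with FIRST {epsilon, bool, then}; in S::=bool bool G K, the suffix after G is nullable, so FOLLOW(G) ⊇ FOLLOW(S) = {$, bool, then}; in F::=then G, the suffix after G is empty, so FOLLOW(G) ⊇ FOLLOW(F) = {$, bool, then}. Thus FOLLOW(G) = {$, bool, then}.
FOLLOW(F): in K::=then K F, the suffix after F is empty, so FOLLOW(F) ⊇ FOLLOW(K) = {$, bool, then}; in G::=F, the suffix after F is empty, so FOLLOW(F) ⊇ FOLLOW(G) = {$, bool, then}. Thus FOLLOW(F) = {$, bool, then}.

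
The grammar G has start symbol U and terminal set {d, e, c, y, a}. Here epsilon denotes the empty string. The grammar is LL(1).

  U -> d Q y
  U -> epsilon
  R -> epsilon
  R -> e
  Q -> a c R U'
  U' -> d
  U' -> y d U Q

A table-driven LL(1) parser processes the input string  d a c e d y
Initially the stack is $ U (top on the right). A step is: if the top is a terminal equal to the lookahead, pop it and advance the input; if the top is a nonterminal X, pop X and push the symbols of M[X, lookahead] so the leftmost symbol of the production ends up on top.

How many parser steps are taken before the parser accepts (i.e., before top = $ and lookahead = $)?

10

step 1: stack=$ U  input=d a c e d y $  — expand U -> d Q y
step 2: stack=$ y Q d  input=d a c e d y $  — match d
step 3: stack=$ y Q  input=a c e d y $  — expand Q -> a c R U'
step 4: stack=$ y U' R c a  input=a c e d y $  — match a
step 5: stack=$ y U' R c  input=c e d y $  — match c
step 6: stack=$ y U' R  input=e d y $  — expand R -> e
step 7: stack=$ y U' e  input=e d y $  — match e
step 8: stack=$ y U'  input=d y $  — expand U' -> d
step 9: stack=$ y d  input=d y $  — match d
step 10: stack=$ y  input=y $  — match y
Accept reached after 10 steps.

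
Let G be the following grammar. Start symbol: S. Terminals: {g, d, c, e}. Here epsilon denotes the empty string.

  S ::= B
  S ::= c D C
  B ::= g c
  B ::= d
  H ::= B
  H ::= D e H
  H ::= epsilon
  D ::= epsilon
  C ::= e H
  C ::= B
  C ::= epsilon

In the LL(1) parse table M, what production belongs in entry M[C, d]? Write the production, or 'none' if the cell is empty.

FIRST(B) = {d, g}
FIRST(D) = {epsilon}
FIRST(S) = {c, d, g}  (via B)
FIRST(H) = {epsilon, d, e, g}  (via B, D e H)
FIRST(C) = {epsilon, d, e, g}  (via B)
FOLLOW(S) includes $ since S is the start symbol.
FOLLOW(S): S appears on no right-hand side. Thus FOLLOW(S) = {$}.
FOLLOW(C): in S::=c D C, the suffix after C is empty, so FOLLOW(C) ⊇ FOLLOW(S) = {$}. Thus FOLLOW(C) = {$}.
For C ::= e H: FIRST(e H) = {e}, so it goes in M[C, t] for t ∈ {e}.
For C ::= B: FIRST(B) = {d, g}, so it goes in M[C, t] for t ∈ {d, g}.
For C ::= epsilon: FIRST(epsilon) = {epsilon}, so it goes in M[C, t] for t ∈ {}; since epsilon ∈ FIRST, also for every t ∈ FOLLOW(C) = {$}.

C ::= B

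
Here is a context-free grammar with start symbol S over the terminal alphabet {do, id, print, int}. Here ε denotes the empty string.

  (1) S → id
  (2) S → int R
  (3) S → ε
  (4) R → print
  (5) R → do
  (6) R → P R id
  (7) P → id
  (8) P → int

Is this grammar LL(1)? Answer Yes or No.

FIRST(S) = {ε, id, int}
FIRST(R) = {do, id, int, print}
FIRST(P) = {id, int}
FOLLOW(S) = {$}
FOLLOW(R) = {$, id}
FOLLOW(P) = {do, id, int, print}
Each cell of M receives at most one production.

Yes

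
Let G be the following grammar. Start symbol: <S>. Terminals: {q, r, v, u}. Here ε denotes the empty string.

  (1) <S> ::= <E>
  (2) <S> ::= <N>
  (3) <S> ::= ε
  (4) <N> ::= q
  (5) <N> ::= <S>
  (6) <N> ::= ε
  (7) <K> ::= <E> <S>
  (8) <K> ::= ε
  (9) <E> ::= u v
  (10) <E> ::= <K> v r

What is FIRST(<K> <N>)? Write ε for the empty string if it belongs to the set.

{ε, q, u, v}

FIRST(<S>) = {ε, q, u, v}  (via <E>, <N>)
FIRST(<N>) = {ε, q, u, v}  (via <S>)
FIRST(<K>) = {ε, u, v}  (via <E> <S>)
FIRST(<E>) = {u, v}  (via <K> v r)
FIRST(<K> <N>): take FIRST of each symbol in turn, carrying on past any symbol whose FIRST contains ε; result {ε, q, u, v}.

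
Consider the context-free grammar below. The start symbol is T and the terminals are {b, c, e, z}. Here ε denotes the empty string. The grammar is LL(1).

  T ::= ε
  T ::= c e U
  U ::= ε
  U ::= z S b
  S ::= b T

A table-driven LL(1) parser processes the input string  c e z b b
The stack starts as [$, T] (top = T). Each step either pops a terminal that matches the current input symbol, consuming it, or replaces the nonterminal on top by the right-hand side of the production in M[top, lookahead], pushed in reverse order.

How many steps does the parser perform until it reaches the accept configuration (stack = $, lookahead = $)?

step 1: stack=$ T  input=c e z b b $  — expand T ::= c e U
step 2: stack=$ U e c  input=c e z b b $  — match c
step 3: stack=$ U e  input=e z b b $  — match e
step 4: stack=$ U  input=z b b $  — expand U ::= z S b
step 5: stack=$ b S z  input=z b b $  — match z
step 6: stack=$ b S  input=b b $  — expand S ::= b T
step 7: stack=$ b T b  input=b b $  — match b
step 8: stack=$ b T  input=b $  — expand T ::= ε
step 9: stack=$ b  input=b $  — match b
Accept reached after 9 steps.

9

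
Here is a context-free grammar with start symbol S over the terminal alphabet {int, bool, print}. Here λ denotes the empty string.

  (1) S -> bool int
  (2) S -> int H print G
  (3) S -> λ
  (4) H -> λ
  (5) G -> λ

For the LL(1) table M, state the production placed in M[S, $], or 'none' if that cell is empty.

S -> λ

FIRST(S): from S->bool int we get {bool}; from S->int H print G we get {int}; from S->λ we get {λ}. So FIRST(S) = {λ, bool, int}.
FIRST(H): from H->λ we get {λ}. So FIRST(H) = {λ}.
FIRST(G): from G->λ we get {λ}. So FIRST(G) = {λ}.
FOLLOW(S) includes $ since S is the start symbol.
FOLLOW(S): S appears on no right-hand side. Thus FOLLOW(S) = {$}.
For S -> bool int: FIRST(bool int) = {bool}, so it goes in M[S, t] for t ∈ {bool}.
For S -> int H print G: FIRST(int H print G) = {int}, so it goes in M[S, t] for t ∈ {int}.
For S -> λ: FIRST(λ) = {λ}, so it goes in M[S, t] for t ∈ {}; since λ ∈ FIRST, also for every t ∈ FOLLOW(S) = {$}.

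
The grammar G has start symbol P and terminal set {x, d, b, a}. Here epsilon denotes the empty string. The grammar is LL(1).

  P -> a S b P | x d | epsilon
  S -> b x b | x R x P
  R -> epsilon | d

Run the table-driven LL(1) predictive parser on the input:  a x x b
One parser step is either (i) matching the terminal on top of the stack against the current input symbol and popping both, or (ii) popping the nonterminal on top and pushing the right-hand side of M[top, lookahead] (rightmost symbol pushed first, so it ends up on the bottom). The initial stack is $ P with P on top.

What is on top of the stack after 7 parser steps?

b

step 1: stack=$ P  input=a x x b $  — expand P -> a S b P
step 2: stack=$ P b S a  input=a x x b $  — match a
step 3: stack=$ P b S  input=x x b $  — expand S -> x R x P
step 4: stack=$ P b P x R x  input=x x b $  — match x
step 5: stack=$ P b P x R  input=x b $  — expand R -> epsilon
step 6: stack=$ P b P x  input=x b $  — match x
step 7: stack=$ P b P  input=b $  — expand P -> epsilon
Stack after step 7: $ P b (top = b).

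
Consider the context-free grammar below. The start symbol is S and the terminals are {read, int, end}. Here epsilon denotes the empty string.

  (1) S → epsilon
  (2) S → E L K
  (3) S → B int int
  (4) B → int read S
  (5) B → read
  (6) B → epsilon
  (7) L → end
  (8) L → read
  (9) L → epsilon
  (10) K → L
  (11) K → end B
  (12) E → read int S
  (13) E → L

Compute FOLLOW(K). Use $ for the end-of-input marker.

{$, end, int, read}

FIRST(B): from B→int read S we get {int}; from B→read we get {read}; from B→epsilon we get {epsilon}. So FIRST(B) = {epsilon, int, read}.
FIRST(L): from L→end we get {end}; from L→read we get {read}; from L→epsilon we get {epsilon}. So FIRST(L) = {epsilon, end, read}.
FIRST(K): from K→L we get {epsilon, end, read}; from K→end B we get {end}. So FIRST(K) = {epsilon, end, read}.
FIRST(E): from E→read int S we get {read}; from E→L we get {epsilon, end, read}. So FIRST(E) = {epsilon, end, read}.
FIRST(S): from S→epsilon we get {epsilon}; from S→E L K we get {epsilon, end, read}; from S→B int int we get {int, read}. So FIRST(S) = {epsilon, end, int, read}.
FOLLOW(S) includes $ since S is the start symbol.
FOLLOW(S): in B→int read S, the suffix after S is empty, so FOLLOW(S) ⊇ FOLLOW(B) = {$, end, int, read}; in E→read int S, the suffix after S is empty, so FOLLOW(S) ⊇ FOLLOW(E) = {$, end, int, read}. Thus FOLLOW(S) = {$, end, int, read}.
FOLLOW(K): in S→E L K, the suffix after K is empty, so FOLLOW(K) ⊇ FOLLOW(S) = {$, end, int, read}. Thus FOLLOW(K) = {$, end, int, read}.
FOLLOW(B): in S→B int int, B is followed by int int with FIRST {int}; in K→end B, the suffix after B is empty, so FOLLOW(B) ⊇ FOLLOW(K) = {$, end, int, read}. Thus FOLLOW(B) = {$, end, int, read}.
FOLLOW(E): in S→E L K, E is followed by L K with FIRST {epsilon, end, read}; in S→E L K, the suffix after E is nullable, so FOLLOW(E) ⊇ FOLLOW(S) = {$, end, int, read}. Thus FOLLOW(E) = {$, end, int, read}.
FOLLOW(L): in S→E L K, L is followed by K with FIRST {epsilon, end, read}; in S→E L K, the suffix after L is nullable, so FOLLOW(L) ⊇ FOLLOW(S) = {$, end, int, read}; in K→L, the suffix after L is empty, so FOLLOW(L) ⊇ FOLLOW(K) = {$, end, int, read}; in E→L, the suffix after L is empty, so FOLLOW(L) ⊇ FOLLOW(E) = {$, end, int, read}. Thus FOLLOW(L) = {$, end, int, read}.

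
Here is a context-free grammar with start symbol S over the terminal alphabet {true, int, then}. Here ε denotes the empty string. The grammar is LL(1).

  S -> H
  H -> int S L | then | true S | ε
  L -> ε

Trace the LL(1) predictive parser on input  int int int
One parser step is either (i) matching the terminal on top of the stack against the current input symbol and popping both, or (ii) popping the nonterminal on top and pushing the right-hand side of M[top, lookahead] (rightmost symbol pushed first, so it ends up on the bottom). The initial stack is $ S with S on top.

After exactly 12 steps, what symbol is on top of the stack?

step 1: stack=$ S  input=int int int $  — expand S -> H
step 2: stack=$ H  input=int int int $  — expand H -> int S L
step 3: stack=$ L S int  input=int int int $  — match int
step 4: stack=$ L S  input=int int $  — expand S -> H
step 5: stack=$ L H  input=int int $  — expand H -> int S L
step 6: stack=$ L L S int  input=int int $  — match int
step 7: stack=$ L L S  input=int $  — expand S -> H
step 8: stack=$ L L H  input=int $  — expand H -> int S L
step 9: stack=$ L L L S int  input=int $  — match int
step 10: stack=$ L L L S  input=$  — expand S -> H
step 11: stack=$ L L L H  input=$  — expand H -> ε
step 12: stack=$ L L L  input=$  — expand L -> ε
Stack after step 12: $ L L (top = L).

L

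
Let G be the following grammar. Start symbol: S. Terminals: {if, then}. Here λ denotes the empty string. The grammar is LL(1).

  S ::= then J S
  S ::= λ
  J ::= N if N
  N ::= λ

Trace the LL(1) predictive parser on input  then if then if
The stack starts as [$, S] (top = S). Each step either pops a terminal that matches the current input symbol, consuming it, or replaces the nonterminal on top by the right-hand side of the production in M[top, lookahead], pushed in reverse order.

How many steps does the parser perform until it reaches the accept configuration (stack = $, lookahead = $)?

13

step 1: stack=$ S  input=then if then if $  — expand S ::= then J S
step 2: stack=$ S J then  input=then if then if $  — match then
step 3: stack=$ S J  input=if then if $  — expand J ::= N if N
step 4: stack=$ S N if N  input=if then if $  — expand N ::= λ
step 5: stack=$ S N if  input=if then if $  — match if
step 6: stack=$ S N  input=then if $  — expand N ::= λ
step 7: stack=$ S  input=then if $  — expand S ::= then J S
step 8: stack=$ S J then  input=then if $  — match then
step 9: stack=$ S J  input=if $  — expand J ::= N if N
step 10: stack=$ S N if N  input=if $  — expand N ::= λ
step 11: stack=$ S N if  input=if $  — match if
step 12: stack=$ S N  input=$  — expand N ::= λ
step 13: stack=$ S  input=$  — expand S ::= λ
Accept reached after 13 steps.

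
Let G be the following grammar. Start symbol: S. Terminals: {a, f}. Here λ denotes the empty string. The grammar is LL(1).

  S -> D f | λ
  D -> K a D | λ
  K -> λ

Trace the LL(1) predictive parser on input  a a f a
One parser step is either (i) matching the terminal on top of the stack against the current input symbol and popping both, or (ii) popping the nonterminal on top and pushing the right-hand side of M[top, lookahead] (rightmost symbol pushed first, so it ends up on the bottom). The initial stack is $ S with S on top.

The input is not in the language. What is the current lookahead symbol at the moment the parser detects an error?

step 1: stack=$ S  input=a a f a $  — expand S -> D f
step 2: stack=$ f D  input=a a f a $  — expand D -> K a D
step 3: stack=$ f D a K  input=a a f a $  — expand K -> λ
step 4: stack=$ f D a  input=a a f a $  — match a
step 5: stack=$ f D  input=a f a $  — expand D -> K a D
step 6: stack=$ f D a K  input=a f a $  — expand K -> λ
step 7: stack=$ f D a  input=a f a $  — match a
step 8: stack=$ f D  input=f a $  — expand D -> λ
step 9: stack=$ f  input=f a $  — match f
step 10: stack=$  input=a $  — error: stack empty but input remains

a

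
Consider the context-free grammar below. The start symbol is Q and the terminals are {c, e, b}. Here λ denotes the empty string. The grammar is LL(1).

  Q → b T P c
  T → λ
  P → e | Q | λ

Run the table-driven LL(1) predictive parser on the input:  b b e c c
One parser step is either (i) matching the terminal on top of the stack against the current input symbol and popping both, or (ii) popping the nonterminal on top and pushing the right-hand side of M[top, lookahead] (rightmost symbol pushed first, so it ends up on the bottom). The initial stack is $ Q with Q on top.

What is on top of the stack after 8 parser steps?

e

step 1: stack=$ Q  input=b b e c c $  — expand Q → b T P c
step 2: stack=$ c P T b  input=b b e c c $  — match b
step 3: stack=$ c P T  input=b e c c $  — expand T → λ
step 4: stack=$ c P  input=b e c c $  — expand P → Q
step 5: stack=$ c Q  input=b e c c $  — expand Q → b T P c
step 6: stack=$ c c P T b  input=b e c c $  — match b
step 7: stack=$ c c P T  input=e c c $  — expand T → λ
step 8: stack=$ c c P  input=e c c $  — expand P → e
Stack after step 8: $ c c e (top = e).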